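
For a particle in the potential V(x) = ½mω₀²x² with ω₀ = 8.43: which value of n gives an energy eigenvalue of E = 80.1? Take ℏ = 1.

E_n = ℏω₀(n + ½) ⇒ n = E/(ℏω₀) − ½ = 80.1/8.43 − 0.5 = 9.002 → n = 9.

n = 9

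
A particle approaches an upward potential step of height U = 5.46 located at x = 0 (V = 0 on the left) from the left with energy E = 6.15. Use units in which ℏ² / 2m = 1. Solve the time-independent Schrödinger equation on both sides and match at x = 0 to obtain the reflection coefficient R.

R = 0.248

The wavenumbers are k₁ = √(2mE)/ℏ = 2.480 on the left and k₂ = √(2m(E − U))/ℏ = 0.8307 on the right.
Continuity of ψ and ψ′ at the step yields the reflection amplitude r = (k₁ − k₂)/(k₁ + k₂) = 0.4982; thus R = |r|² = 0.2482, T = 0.7518.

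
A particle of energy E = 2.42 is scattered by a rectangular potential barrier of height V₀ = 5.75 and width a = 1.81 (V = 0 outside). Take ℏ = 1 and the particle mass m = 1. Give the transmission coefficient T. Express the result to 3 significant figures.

E < V₀: inside the barrier ψ ∝ e^{±κx} with κ = √(2m(V₀ − E))/ℏ = 2.581.
κa = 4.671, sinh(κa) = 53.40.
The exact tunnelling result is T⁻¹ = 1 + V₀² sinh²(κa) / [4E(V₀ − E)] = 2926, so T = 0.000342.

T = 0.000342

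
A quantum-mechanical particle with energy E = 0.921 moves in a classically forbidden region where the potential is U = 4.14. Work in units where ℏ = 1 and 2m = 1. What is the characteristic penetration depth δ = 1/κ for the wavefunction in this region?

δ = 0.557

Since E < U the TISE in this region is ψ'' = κ²ψ with κ = √(2m(U − E))/ℏ.
κ = √(2 × 0.5 × 3.219) = 1.794. The penetration depth is δ = 1/κ = 0.557.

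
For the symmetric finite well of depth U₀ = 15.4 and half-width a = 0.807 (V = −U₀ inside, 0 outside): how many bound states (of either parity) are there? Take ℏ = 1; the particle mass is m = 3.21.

N = 6

The dimensionless depth is z₀ = a√(2mU₀)/ℏ = 0.807 × √(98.87) = 8.024.
A new bound state (alternating even/odd) appears each time z₀ passes a multiple of π/2, so N = ⌊2z₀/π⌋ + 1 = ⌊5.108⌋ + 1 = 6.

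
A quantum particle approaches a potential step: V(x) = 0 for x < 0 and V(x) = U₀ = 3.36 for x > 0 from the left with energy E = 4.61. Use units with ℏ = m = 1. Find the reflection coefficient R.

R = 0.0993

On each side the TISE gives plane waves with k = √(2m(E − V))/ℏ: k₁ = √(2·1·4.61) = 3.036, k₂ = √(2·1·1.25) = 1.581.
Continuity of ψ and ψ′ at the step yields the reflection amplitude r = (k₁ − k₂)/(k₁ + k₂) = 0.3152; thus R = |r|² = 0.09933, T = 0.9007.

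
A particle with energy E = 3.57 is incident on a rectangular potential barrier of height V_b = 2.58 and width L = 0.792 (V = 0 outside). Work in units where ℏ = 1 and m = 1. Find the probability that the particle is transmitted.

T = 0.725

Above the barrier the interior wavenumber is k₂ = √(2m(E − V_b))/ℏ = 1.407, giving phase k₂L = 1.114.
T = [1 + V_b² sin²(k₂L) / (4E(E − V_b))]⁻¹ = 1/1.379 = 0.725.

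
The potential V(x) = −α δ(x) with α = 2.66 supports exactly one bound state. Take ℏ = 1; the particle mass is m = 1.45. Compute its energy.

E = -5.13

For x ≠ 0 the bound state is ψ ∝ e^{−κ|x|}; integrating the TISE across the delta gives the cusp condition 2κ = 2mα/ℏ², so κ = 3.857.
Then E = −ℏ²κ²/(2m) = −mα²/(2ℏ²) = -5.130.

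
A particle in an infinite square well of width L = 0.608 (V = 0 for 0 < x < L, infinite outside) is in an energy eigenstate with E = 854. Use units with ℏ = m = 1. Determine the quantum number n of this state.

From E_n = n²π²ℏ²/(2mL²) invert to n = √(2mL²E)/(πℏ).
n = (0.608/π) × √(2 × 1 × 854) = 7.998 → n = 8.

n = 8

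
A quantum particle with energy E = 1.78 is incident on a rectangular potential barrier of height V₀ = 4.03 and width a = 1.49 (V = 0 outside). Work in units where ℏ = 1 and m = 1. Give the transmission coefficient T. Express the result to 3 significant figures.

T = 0.00707

Since E < V₀ the interior solution is evanescent with decay constant κ = √(2m(V₀ − E))/ℏ = 2.121.
κa = 3.161, sinh(κa) = 11.77.
The exact tunnelling result is T⁻¹ = 1 + V₀² sinh²(κa) / [4E(V₀ − E)] = 141.5, so T = 0.00707.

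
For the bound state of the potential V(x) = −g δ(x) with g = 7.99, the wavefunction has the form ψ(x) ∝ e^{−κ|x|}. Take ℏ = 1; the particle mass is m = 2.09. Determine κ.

κ = 16.7

Integrate −(ℏ²/2m)ψ'' − gδ(x)ψ = Eψ from −ε to +ε: the ψ'' term gives ψ'(0⁺) − ψ'(0⁻) and the δ term gives −(2mg/ℏ²)ψ(0).
With ψ ∝ e^{−κ|x|} this yields −2κ = −2mg/ℏ², so κ = mg/ℏ² = 16.70.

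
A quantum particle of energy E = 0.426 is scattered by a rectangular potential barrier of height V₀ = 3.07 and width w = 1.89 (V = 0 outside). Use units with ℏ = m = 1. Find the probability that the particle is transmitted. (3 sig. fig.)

T = 0.000321

E < V₀: inside the barrier ψ ∝ e^{±κx} with κ = √(2m(V₀ − E))/ℏ = 2.300.
κw = 4.346, sinh(κw) = 38.58.
The exact tunnelling result is T⁻¹ = 1 + V₀² sinh²(κw) / [4E(V₀ − E)] = 3115, so T = 0.000321.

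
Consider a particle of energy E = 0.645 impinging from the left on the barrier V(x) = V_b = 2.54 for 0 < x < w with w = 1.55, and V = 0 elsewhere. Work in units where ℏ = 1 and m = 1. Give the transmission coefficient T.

E < V_b: inside the barrier ψ ∝ e^{±κx} with κ = √(2m(V_b − E))/ℏ = 1.947.
κw = 3.018, sinh(κw) = 10.20.
The exact tunnelling result is T⁻¹ = 1 + V_b² sinh²(κw) / [4E(V_b − E)] = 138.2, so T = 0.00724.

T = 0.00724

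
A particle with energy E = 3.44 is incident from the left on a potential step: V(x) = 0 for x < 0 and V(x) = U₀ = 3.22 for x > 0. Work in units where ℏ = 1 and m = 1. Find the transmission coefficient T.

T = 0.644

The wavenumbers are k₁ = √(2mE)/ℏ = 2.623 on the left and k₂ = √(2m(E − U₀))/ℏ = 0.6633 on the right.
Continuity of ψ and ψ′ at the step yields the reflection amplitude r = (k₁ − k₂)/(k₁ + k₂) = 0.5963; thus R = |r|² = 0.3556, T = 0.6444.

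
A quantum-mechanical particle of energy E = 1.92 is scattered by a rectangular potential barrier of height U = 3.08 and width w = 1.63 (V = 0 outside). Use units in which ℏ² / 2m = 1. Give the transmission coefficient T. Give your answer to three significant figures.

T = 0.106

Since E < U the interior solution is evanescent with decay constant κ = √(2m(U − E))/ℏ = 1.077.
κw = 1.756, sinh(κw) = 2.807.
The exact tunnelling result is T⁻¹ = 1 + U² sinh²(κw) / [4E(U − E)] = 9.390, so T = 0.106.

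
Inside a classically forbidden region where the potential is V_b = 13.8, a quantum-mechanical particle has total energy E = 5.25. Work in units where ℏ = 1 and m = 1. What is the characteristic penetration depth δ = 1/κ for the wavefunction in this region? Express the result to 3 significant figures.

δ = 0.242

Since E < V_b the TISE in this region is ψ'' = κ²ψ with κ = √(2m(V_b − E))/ℏ.
κ = √(2 × 1 × 8.55) = 4.135. The penetration depth is δ = 1/κ = 0.242.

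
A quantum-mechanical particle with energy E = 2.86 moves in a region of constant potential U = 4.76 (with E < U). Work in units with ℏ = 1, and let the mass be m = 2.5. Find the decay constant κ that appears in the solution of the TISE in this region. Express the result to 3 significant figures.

κ = 3.08

Since E < U the TISE in this region is ψ'' = κ²ψ with κ = √(2m(U − E))/ℏ.
κ = √(2 × 2.5 × 1.9) = 3.082.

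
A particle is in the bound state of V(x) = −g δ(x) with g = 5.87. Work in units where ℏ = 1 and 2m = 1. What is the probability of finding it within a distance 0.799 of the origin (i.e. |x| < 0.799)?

The normalised bound state is ψ = √κ e^{−κ|x|} with κ = mg/ℏ² = 2.935.
P(|x| < d) = ∫_{−d}^{d} κ e^{−2κ|x|} dx = 1 − e^{−2κd} = 1 − e^{−4.690} = 0.9908.

P = 0.991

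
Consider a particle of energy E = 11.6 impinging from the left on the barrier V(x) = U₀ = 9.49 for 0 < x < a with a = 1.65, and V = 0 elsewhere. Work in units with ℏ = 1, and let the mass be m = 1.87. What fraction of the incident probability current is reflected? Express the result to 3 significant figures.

R = 0.478

Above the barrier the interior wavenumber is k₂ = √(2m(E − U₀))/ℏ = 2.809, giving phase k₂a = 4.635.
Matching at both interfaces gives T⁻¹ = 1 + U₀² sin²(k₂a) / [4E(E − U₀)] = 1.914, hence T = 0.522.
R = 1 − T = 0.478.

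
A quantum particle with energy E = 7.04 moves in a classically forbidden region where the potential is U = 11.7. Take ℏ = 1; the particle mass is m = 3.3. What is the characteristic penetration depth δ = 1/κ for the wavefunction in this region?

Since E < U the TISE in this region is ψ'' = κ²ψ with κ = √(2m(U − E))/ℏ.
κ = √(2 × 3.3 × 4.66) = 5.546. The penetration depth is δ = 1/κ = 0.180.

δ = 0.180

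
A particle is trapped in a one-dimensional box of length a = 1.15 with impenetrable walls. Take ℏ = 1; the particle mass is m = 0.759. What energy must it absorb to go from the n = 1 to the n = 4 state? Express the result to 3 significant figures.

ΔE = 73.7

E_n = n²π²ℏ²/(2ma²), so ΔE = (4² − 1²) π²ℏ²/(2ma²).
ΔE = 15 × π² / (2 × 0.759 × 1.15²) = 73.74.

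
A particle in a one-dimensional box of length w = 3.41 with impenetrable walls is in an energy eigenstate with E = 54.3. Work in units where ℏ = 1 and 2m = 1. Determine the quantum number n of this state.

n = 8

For an infinite well E_n = n²π²ℏ²/(2mw²), so n = (w/πℏ)√(2mE).
n = (3.41/π) × √(2 × 0.5 × 54.3) = 7.998 → n = 8.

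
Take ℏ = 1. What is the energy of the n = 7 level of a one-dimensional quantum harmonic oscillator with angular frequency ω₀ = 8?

The oscillator eigenvalues are E_n = ℏω₀(n + ½), so E_7 = 8 × 7.5 = 60.00.

E = 60.0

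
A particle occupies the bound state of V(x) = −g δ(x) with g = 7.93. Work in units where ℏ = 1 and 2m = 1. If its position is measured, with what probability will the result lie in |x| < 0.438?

The normalised bound state is ψ = √κ e^{−κ|x|} with κ = mg/ℏ² = 3.965.
P(|x| < d) = ∫_{−d}^{d} κ e^{−2κ|x|} dx = 1 − e^{−2κd} = 1 − e^{−3.473} = 0.9690.

P = 0.969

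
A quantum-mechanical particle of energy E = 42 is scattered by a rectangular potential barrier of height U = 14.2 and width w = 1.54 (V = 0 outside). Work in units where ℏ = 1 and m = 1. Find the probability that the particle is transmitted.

T = 0.967

E > U: inside the barrier k₂ = √(2m(E − U))/ℏ = 7.457, k₂w = 11.48.
T = [1 + U² sin²(k₂w) / (4E(E − U))]⁻¹ = 1/1.034 = 0.967.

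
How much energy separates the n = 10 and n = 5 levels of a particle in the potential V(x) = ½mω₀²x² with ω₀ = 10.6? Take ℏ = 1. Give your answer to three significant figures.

E_n = ℏω₀(n + ½), so ΔE = (10 − 5) ℏω₀ = 5 × 10.6 = 53.00.

ΔE = 53.0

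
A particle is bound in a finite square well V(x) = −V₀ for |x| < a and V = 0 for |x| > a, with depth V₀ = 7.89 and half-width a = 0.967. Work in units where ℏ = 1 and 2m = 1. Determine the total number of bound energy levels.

N = 2

Define the well-strength parameter z₀ = (a/ℏ)√(2mV₀) = 0.967 × √(2·0.5·7.89) = 2.716.
The even/odd transcendental equations gain one root per π/2 in z₀, giving N = 1 + ⌊2z₀/π⌋ = 1 + ⌊1.729⌋ = 2.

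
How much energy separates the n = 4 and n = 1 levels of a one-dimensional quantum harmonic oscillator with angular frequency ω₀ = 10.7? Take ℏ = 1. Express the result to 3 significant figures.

E_n = ℏω₀(n + ½), so ΔE = (4 − 1) ℏω₀ = 3 × 10.7 = 32.10.

ΔE = 32.1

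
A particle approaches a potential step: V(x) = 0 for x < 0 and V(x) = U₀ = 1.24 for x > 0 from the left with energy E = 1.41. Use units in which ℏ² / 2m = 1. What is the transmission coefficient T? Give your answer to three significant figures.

T = 0.765

On each side the TISE gives plane waves with k = √(2m(E − V))/ℏ: k₁ = √(2·½·1.41) = 1.187, k₂ = √(2·½·0.17) = 0.4123.
Matching ψ and ψ′ at x = 0 gives r = (k₁ − k₂)/(k₁ + k₂), so R = r² = 0.2348 and T = 1 − R = 0.7652.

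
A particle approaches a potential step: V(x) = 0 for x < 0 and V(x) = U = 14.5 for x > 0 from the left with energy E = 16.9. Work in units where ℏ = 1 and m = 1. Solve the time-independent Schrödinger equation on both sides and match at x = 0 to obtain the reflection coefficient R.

On each side the TISE gives plane waves with k = √(2m(E − V))/ℏ: k₁ = √(2·1·16.9) = 5.814, k₂ = √(2·1·2.4) = 2.191.
Continuity of ψ and ψ′ at the step yields the reflection amplitude r = (k₁ − k₂)/(k₁ + k₂) = 0.4526; thus R = |r|² = 0.2048, T = 0.7952.

R = 0.205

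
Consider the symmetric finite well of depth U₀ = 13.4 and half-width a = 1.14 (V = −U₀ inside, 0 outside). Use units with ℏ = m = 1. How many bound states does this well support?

Define the well-strength parameter z₀ = (a/ℏ)√(2mU₀) = 1.14 × √(2·1·13.4) = 5.902.
A new bound state (alternating even/odd) appears each time z₀ passes a multiple of π/2, so N = ⌊2z₀/π⌋ + 1 = ⌊3.757⌋ + 1 = 4.

N = 4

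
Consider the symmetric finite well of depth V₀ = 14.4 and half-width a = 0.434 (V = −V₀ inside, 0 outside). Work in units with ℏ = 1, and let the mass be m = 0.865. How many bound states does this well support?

N = 2

Define the well-strength parameter z₀ = (a/ℏ)√(2mV₀) = 0.434 × √(2·0.865·14.4) = 2.166.
The even/odd transcendental equations gain one root per π/2 in z₀, giving N = 1 + ⌊2z₀/π⌋ = 1 + ⌊1.379⌋ = 2.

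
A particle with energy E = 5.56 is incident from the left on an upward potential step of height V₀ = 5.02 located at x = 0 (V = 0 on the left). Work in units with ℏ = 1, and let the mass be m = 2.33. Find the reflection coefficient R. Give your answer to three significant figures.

The wavenumbers are k₁ = √(2mE)/ℏ = 5.090 on the left and k₂ = √(2m(E − V₀))/ℏ = 1.586 on the right.
Continuity of ψ and ψ′ at the step yields the reflection amplitude r = (k₁ − k₂)/(k₁ + k₂) = 0.5248; thus R = |r|² = 0.2754, T = 0.7246.

R = 0.275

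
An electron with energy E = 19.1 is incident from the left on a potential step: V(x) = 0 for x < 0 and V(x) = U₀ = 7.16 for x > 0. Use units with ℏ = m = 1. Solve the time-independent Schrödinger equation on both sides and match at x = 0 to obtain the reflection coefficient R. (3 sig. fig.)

R = 0.0137

On each side the TISE gives plane waves with k = √(2m(E − V))/ℏ: k₁ = √(2·1·19.1) = 6.181, k₂ = √(2·1·11.94) = 4.887.
Matching ψ and ψ′ at x = 0 gives r = (k₁ − k₂)/(k₁ + k₂), so R = r² = 0.01367 and T = 1 − R = 0.9863.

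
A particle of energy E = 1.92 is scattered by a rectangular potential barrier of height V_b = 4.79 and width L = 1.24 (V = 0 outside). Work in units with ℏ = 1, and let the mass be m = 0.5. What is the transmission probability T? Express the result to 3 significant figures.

T = 0.0560

Since E < V_b the interior solution is evanescent with decay constant κ = √(2m(V_b − E))/ℏ = 1.694.
κL = 2.101, sinh(κL) = 4.025.
Matching ψ, ψ′ at both faces gives T = [1 + V_b² sinh²(κL) / (4E(V_b − E))]⁻¹ = 1/17.86 = 0.0560.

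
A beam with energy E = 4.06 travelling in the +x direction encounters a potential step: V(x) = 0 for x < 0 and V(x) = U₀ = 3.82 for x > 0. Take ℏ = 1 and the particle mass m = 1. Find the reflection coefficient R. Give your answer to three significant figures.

R = 0.371

The wavenumbers are k₁ = √(2mE)/ℏ = 2.850 on the left and k₂ = √(2m(E − U₀))/ℏ = 0.6928 on the right.
Continuity of ψ and ψ′ at the step yields the reflection amplitude r = (k₁ − k₂)/(k₁ + k₂) = 0.6088; thus R = |r|² = 0.3707, T = 0.6293.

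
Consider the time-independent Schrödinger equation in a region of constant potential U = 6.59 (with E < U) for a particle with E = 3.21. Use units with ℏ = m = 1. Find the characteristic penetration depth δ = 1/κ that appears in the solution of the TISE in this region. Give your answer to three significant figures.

Since E < U the TISE in this region is ψ'' = κ²ψ with κ = √(2m(U − E))/ℏ.
κ = √(2 × 1 × 3.38) = 2.600. The penetration depth is δ = 1/κ = 0.385.

δ = 0.385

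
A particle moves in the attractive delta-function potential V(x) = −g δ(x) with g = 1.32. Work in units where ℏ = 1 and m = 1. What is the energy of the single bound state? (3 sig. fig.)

The bound state is ψ(x) = √κ e^{−κ|x|}. The derivative jump ψ'(0⁺) − ψ'(0⁻) = −(2mg/ℏ²)ψ(0) fixes κ = mg/ℏ² = 1.320.
Then E = −ℏ²κ²/(2m) = −mg²/(2ℏ²) = -0.8712.

E = -0.871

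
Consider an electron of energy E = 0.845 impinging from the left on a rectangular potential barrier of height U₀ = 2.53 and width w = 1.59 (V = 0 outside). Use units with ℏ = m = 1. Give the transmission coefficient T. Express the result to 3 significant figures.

T = 0.0103

Since E < U₀ the interior solution is evanescent with decay constant κ = √(2m(U₀ − E))/ℏ = 1.836.
κw = 2.919, sinh(κw) = 9.233.
Matching ψ, ψ′ at both faces gives T = [1 + U₀² sinh²(κw) / (4E(U₀ − E))]⁻¹ = 1/96.81 = 0.0103.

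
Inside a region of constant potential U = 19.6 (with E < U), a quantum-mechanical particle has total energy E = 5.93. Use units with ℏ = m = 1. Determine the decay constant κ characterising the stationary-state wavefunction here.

κ = 5.23

Since E < U the TISE in this region is ψ'' = κ²ψ with κ = √(2m(U − E))/ℏ.
κ = √(2 × 1 × 13.67) = 5.229.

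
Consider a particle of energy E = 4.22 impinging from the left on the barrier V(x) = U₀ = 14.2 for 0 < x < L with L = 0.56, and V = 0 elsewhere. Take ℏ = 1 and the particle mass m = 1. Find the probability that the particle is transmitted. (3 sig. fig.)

T = 0.0222

Since E < U₀ the interior solution is evanescent with decay constant κ = √(2m(U₀ − E))/ℏ = 4.468.
κL = 2.502, sinh(κL) = 6.062.
The exact tunnelling result is T⁻¹ = 1 + U₀² sinh²(κL) / [4E(U₀ − E)] = 44.98, so T = 0.0222.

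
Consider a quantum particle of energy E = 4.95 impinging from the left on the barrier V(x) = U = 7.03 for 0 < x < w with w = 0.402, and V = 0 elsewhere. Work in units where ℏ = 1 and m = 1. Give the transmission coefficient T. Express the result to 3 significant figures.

T = 0.499

E < U: inside the barrier ψ ∝ e^{±κx} with κ = √(2m(U − E))/ℏ = 2.040.
κw = 0.8199, sinh(κw) = 0.9149.
Matching ψ, ψ′ at both faces gives T = [1 + U² sinh²(κw) / (4E(U − E))]⁻¹ = 1/2.005 = 0.499.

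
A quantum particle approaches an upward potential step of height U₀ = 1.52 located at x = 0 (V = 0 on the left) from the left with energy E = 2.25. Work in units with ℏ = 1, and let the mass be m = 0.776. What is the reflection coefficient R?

The wavenumbers are k₁ = √(2mE)/ℏ = 1.869 on the left and k₂ = √(2m(E − U₀))/ℏ = 1.064 on the right.
Continuity of ψ and ψ′ at the step yields the reflection amplitude r = (k₁ − k₂)/(k₁ + k₂) = 0.2742; thus R = |r|² = 0.07519, T = 0.9248.

R = 0.0752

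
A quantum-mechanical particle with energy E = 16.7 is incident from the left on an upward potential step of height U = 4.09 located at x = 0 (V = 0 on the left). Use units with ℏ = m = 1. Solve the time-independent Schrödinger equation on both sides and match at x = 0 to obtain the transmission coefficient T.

T = 0.995

The wavenumbers are k₁ = √(2mE)/ℏ = 5.779 on the left and k₂ = √(2m(E − U))/ℏ = 5.022 on the right.
Continuity of ψ and ψ′ at the step yields the reflection amplitude r = (k₁ − k₂)/(k₁ + k₂) = 0.07011; thus R = |r|² = 0.004916, T = 0.9951.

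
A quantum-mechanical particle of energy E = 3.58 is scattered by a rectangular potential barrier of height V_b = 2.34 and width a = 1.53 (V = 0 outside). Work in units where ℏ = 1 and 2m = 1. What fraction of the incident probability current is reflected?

Above the barrier the interior wavenumber is k₂ = √(2m(E − V_b))/ℏ = 1.114, giving phase k₂a = 1.704.
T = [1 + V_b² sin²(k₂a) / (4E(E − V_b))]⁻¹ = 1/1.303 = 0.767.
R = 1 − T = 0.233.

R = 0.233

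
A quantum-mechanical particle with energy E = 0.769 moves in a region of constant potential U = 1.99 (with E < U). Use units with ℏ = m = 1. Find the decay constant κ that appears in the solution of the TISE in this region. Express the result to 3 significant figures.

κ = 1.56

Since E < U the TISE in this region is ψ'' = κ²ψ with κ = √(2m(U − E))/ℏ.
κ = √(2 × 1 × 1.221) = 1.563.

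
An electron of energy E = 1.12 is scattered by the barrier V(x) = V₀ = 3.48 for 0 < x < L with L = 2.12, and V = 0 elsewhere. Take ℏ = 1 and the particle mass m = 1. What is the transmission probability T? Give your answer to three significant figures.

E < V₀: inside the barrier ψ ∝ e^{±κx} with κ = √(2m(V₀ − E))/ℏ = 2.173.
κL = 4.606, sinh(κL) = 50.03.
Matching ψ, ψ′ at both faces gives T = [1 + V₀² sinh²(κL) / (4E(V₀ − E))]⁻¹ = 1/2868 = 0.000349.

T = 0.000349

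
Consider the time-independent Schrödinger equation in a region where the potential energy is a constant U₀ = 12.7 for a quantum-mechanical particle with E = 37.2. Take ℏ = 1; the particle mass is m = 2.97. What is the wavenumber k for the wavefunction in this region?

With E > U₀ the solution is oscillatory, ψ ∝ e^{±ikx} with k = √(2m(E − U₀))/ℏ.
k = √(2 × 2.97 × 24.5) = 12.06.

k = 12.1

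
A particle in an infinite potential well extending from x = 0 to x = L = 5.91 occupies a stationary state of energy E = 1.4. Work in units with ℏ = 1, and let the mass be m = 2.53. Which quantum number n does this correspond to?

For an infinite well E_n = n²π²ℏ²/(2mL²), so n = (L/πℏ)√(2mE).
n = (5.91/π) × √(2 × 2.53 × 1.4) = 5.007 → n = 5.

n = 5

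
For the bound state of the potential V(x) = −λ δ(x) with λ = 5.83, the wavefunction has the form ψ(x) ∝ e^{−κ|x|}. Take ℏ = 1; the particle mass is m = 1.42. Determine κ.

κ = 8.28

Integrate −(ℏ²/2m)ψ'' − λδ(x)ψ = Eψ from −ε to +ε: the ψ'' term gives ψ'(0⁺) − ψ'(0⁻) and the δ term gives −(2mλ/ℏ²)ψ(0).
With ψ ∝ e^{−κ|x|} this yields −2κ = −2mλ/ℏ², so κ = mλ/ℏ² = 8.279.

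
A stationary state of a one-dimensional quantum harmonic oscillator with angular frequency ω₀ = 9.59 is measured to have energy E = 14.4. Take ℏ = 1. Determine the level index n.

n = 1

Invert E_n = (n + ½)ℏω₀: n = E/ℏω₀ − ½ = 1.002, so n = 1.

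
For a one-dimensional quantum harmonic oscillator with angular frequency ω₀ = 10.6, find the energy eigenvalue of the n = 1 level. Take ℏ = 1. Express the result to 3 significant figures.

The oscillator eigenvalues are E_n = ℏω₀(n + ½), so E_1 = 10.6 × 1.5 = 15.90.

E = 15.9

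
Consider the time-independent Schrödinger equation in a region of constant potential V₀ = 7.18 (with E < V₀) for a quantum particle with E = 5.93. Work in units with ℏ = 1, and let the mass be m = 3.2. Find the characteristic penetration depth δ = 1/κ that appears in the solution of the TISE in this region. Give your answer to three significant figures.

Since E < V₀ the TISE in this region is ψ'' = κ²ψ with κ = √(2m(V₀ − E))/ℏ.
κ = √(2 × 3.2 × 1.25) = 2.828. The penetration depth is δ = 1/κ = 0.354.

δ = 0.354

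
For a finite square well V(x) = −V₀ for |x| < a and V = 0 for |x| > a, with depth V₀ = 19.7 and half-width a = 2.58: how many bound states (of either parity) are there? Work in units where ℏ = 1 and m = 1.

N = 11

The dimensionless depth is z₀ = a√(2mV₀)/ℏ = 2.58 × √(39.40) = 16.19.
The even/odd transcendental equations gain one root per π/2 in z₀, giving N = 1 + ⌊2z₀/π⌋ = 1 + ⌊10.31⌋ = 11.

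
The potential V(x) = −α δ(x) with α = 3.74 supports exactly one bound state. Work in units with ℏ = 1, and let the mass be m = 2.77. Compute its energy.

The bound state is ψ(x) = √κ e^{−κ|x|}. The derivative jump ψ'(0⁺) − ψ'(0⁻) = −(2mα/ℏ²)ψ(0) fixes κ = mα/ℏ² = 10.36.
Then E = −ℏ²κ²/(2m) = −mα²/(2ℏ²) = -19.37.

E = -19.4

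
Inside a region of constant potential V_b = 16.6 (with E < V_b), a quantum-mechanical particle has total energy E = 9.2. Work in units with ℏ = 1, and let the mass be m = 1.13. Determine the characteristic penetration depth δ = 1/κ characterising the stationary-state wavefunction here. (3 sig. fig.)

Since E < V_b the TISE in this region is ψ'' = κ²ψ with κ = √(2m(V_b − E))/ℏ.
κ = √(2 × 1.13 × 7.4) = 4.089. The penetration depth is δ = 1/κ = 0.245.

δ = 0.245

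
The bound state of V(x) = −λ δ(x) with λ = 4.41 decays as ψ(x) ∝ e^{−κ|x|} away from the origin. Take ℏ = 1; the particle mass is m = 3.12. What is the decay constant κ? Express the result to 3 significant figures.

Integrate −(ℏ²/2m)ψ'' − λδ(x)ψ = Eψ from −ε to +ε: the ψ'' term gives ψ'(0⁺) − ψ'(0⁻) and the δ term gives −(2mλ/ℏ²)ψ(0).
With ψ ∝ e^{−κ|x|} this yields −2κ = −2mλ/ℏ², so κ = mλ/ℏ² = 13.76.

κ = 13.8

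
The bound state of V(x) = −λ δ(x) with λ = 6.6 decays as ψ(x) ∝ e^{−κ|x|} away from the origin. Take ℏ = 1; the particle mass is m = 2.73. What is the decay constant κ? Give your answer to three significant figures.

κ = 18.0

Integrating the TISE across x = 0 gives the cusp condition ψ'(0⁺) − ψ'(0⁻) = −(2mλ/ℏ²)ψ(0).
With ψ ∝ e^{−κ|x|} this yields −2κ = −2mλ/ℏ², so κ = mλ/ℏ² = 18.02.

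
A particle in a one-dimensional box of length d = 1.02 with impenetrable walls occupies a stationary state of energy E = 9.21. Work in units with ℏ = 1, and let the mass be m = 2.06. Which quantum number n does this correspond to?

For an infinite well E_n = n²π²ℏ²/(2md²), so n = (d/πℏ)√(2mE).
n = (1.02/π) × √(2 × 2.06 × 9.21) = 2.000 → n = 2.

n = 2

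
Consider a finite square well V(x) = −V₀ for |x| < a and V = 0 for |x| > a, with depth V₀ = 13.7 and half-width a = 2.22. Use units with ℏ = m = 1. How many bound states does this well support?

N = 8

Define the well-strength parameter z₀ = (a/ℏ)√(2mV₀) = 2.22 × √(2·1·13.7) = 11.62.
A new bound state (alternating even/odd) appears each time z₀ passes a multiple of π/2, so N = ⌊2z₀/π⌋ + 1 = ⌊7.398⌋ + 1 = 8.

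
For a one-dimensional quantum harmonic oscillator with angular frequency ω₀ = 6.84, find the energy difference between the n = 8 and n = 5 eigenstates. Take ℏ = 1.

E_n = ℏω₀(n + ½), so ΔE = (8 − 5) ℏω₀ = 3 × 6.84 = 20.52.

ΔE = 20.5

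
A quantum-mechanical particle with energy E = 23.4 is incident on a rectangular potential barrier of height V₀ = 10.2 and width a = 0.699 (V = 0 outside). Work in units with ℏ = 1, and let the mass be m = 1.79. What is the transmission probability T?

E > V₀: inside the barrier k₂ = √(2m(E − V₀))/ℏ = 6.874, k₂a = 4.805.
Matching at both interfaces gives T⁻¹ = 1 + V₀² sin²(k₂a) / [4E(E − V₀)] = 1.083, hence T = 0.923.

T = 0.923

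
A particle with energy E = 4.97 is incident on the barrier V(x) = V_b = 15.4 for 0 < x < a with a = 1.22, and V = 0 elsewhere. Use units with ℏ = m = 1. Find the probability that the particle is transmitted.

T = 0.0000506

Since E < V_b the interior solution is evanescent with decay constant κ = √(2m(V_b − E))/ℏ = 4.567.
κa = 5.572, sinh(κa) = 131.5.
The exact tunnelling result is T⁻¹ = 1 + V_b² sinh²(κa) / [4E(V_b − E)] = 19780, so T = 0.0000506.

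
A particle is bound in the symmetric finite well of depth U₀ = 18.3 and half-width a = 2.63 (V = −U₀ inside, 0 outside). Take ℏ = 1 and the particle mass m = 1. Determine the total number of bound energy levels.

Define the well-strength parameter z₀ = (a/ℏ)√(2mU₀) = 2.63 × √(2·1·18.3) = 15.91.
The even/odd transcendental equations gain one root per π/2 in z₀, giving N = 1 + ⌊2z₀/π⌋ = 1 + ⌊10.13⌋ = 11.

N = 11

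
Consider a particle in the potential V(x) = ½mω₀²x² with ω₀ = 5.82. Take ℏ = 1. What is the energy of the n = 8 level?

Using E_n = (n + ½)ℏω₀: E_8 = 8.5 × 5.82 = 49.47.

E = 49.5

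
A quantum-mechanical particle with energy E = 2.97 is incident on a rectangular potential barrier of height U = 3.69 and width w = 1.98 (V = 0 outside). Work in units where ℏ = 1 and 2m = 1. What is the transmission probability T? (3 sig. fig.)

T = 0.0856

Since E < U the interior solution is evanescent with decay constant κ = √(2m(U − E))/ℏ = 0.8485.
κw = 1.680, sinh(κw) = 2.590.
Matching ψ, ψ′ at both faces gives T = [1 + U² sinh²(κw) / (4E(U − E))]⁻¹ = 1/11.68 = 0.0856.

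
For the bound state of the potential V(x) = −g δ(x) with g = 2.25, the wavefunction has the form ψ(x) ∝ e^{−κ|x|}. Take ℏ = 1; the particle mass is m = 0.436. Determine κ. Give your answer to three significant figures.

Integrate −(ℏ²/2m)ψ'' − gδ(x)ψ = Eψ from −ε to +ε: the ψ'' term gives ψ'(0⁺) − ψ'(0⁻) and the δ term gives −(2mg/ℏ²)ψ(0).
With ψ ∝ e^{−κ|x|} this yields −2κ = −2mg/ℏ², so κ = mg/ℏ² = 0.9810.

κ = 0.981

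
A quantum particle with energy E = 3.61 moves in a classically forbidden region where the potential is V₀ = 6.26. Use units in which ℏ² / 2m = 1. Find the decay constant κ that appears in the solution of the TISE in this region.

Since E < V₀ the TISE in this region is ψ'' = κ²ψ with κ = √(2m(V₀ − E))/ℏ.
κ = √(2 × 0.5 × 2.65) = 1.628.

κ = 1.63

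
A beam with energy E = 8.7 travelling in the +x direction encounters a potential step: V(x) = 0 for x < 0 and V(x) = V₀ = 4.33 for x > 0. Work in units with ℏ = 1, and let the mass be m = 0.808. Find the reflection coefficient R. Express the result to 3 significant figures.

On each side the TISE gives plane waves with k = √(2m(E − V))/ℏ: k₁ = √(2·0.808·8.7) = 3.750, k₂ = √(2·0.808·4.37) = 2.657.
Continuity of ψ and ψ′ at the step yields the reflection amplitude r = (k₁ − k₂)/(k₁ + k₂) = 0.1705; thus R = |r|² = 0.02906, T = 0.9709.

R = 0.0291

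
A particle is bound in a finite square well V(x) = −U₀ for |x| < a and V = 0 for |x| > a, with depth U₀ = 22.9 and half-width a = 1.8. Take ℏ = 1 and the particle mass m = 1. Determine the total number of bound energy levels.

N = 8

Define the well-strength parameter z₀ = (a/ℏ)√(2mU₀) = 1.8 × √(2·1·22.9) = 12.18.
The even/odd transcendental equations gain one root per π/2 in z₀, giving N = 1 + ⌊2z₀/π⌋ = 1 + ⌊7.755⌋ = 8.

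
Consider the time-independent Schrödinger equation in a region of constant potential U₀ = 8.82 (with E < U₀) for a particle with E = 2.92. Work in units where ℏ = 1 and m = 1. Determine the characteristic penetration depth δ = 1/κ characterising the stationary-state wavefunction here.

δ = 0.291

Since E < U₀ the TISE in this region is ψ'' = κ²ψ with κ = √(2m(U₀ − E))/ℏ.
κ = √(2 × 1 × 5.9) = 3.435. The penetration depth is δ = 1/κ = 0.291.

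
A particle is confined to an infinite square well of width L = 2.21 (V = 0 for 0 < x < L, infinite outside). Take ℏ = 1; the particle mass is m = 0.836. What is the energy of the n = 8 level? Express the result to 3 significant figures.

E = 77.3

Requiring ψ(0) = ψ(L) = 0 quantises k = nπ/L, hence E_n = ℏ²k²/2m = n²π²ℏ²/(2mL²).
E_8 = 8² × π² / (2 × 0.836 × 2.21²) = 77.35.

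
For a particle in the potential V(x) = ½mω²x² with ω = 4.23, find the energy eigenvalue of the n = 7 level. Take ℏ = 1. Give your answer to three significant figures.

Using E_n = (n + ½)ℏω: E_7 = 7.5 × 4.23 = 31.73.

E = 31.7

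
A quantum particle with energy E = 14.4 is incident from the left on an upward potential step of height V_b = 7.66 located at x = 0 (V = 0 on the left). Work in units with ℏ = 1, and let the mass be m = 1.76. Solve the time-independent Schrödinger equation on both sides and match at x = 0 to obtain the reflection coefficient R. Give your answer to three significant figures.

On each side the TISE gives plane waves with k = √(2m(E − V))/ℏ: k₁ = √(2·1.76·14.4) = 7.120, k₂ = √(2·1.76·6.74) = 4.871.
Continuity of ψ and ψ′ at the step yields the reflection amplitude r = (k₁ − k₂)/(k₁ + k₂) = 0.1875; thus R = |r|² = 0.03517, T = 0.9648.

R = 0.0352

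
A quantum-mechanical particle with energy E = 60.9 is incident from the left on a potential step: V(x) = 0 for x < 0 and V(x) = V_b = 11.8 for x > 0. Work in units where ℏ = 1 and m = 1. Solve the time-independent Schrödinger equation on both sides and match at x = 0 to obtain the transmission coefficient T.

T = 0.997

On each side the TISE gives plane waves with k = √(2m(E − V))/ℏ: k₁ = √(2·1·60.9) = 11.04, k₂ = √(2·1·49.1) = 9.910.
Matching ψ and ψ′ at x = 0 gives r = (k₁ − k₂)/(k₁ + k₂), so R = r² = 0.002894 and T = 1 − R = 0.9971.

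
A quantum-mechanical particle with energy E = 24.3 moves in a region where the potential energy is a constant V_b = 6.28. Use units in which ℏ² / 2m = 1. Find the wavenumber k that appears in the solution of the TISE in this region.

k = 4.24

With E > V_b the solution is oscillatory, ψ ∝ e^{±ikx} with k = √(2m(E − V_b))/ℏ.
k = √(2 × 0.5 × 18.02) = 4.245.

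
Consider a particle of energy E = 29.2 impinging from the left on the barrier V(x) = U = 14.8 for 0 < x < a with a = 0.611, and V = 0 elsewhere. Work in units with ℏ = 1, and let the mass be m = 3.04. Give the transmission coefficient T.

E > U: inside the barrier k₂ = √(2m(E − U))/ℏ = 9.357, k₂a = 5.717.
T = [1 + U² sin²(k₂a) / (4E(E − U))]⁻¹ = 1/1.037 = 0.964.

T = 0.964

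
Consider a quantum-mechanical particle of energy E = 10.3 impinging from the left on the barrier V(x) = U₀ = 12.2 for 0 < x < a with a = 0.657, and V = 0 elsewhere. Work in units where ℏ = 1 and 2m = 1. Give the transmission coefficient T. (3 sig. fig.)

E < U₀: inside the barrier ψ ∝ e^{±κx} with κ = √(2m(U₀ − E))/ℏ = 1.378.
κa = 0.9056, sinh(κa) = 1.035.
The exact tunnelling result is T⁻¹ = 1 + U₀² sinh²(κa) / [4E(U₀ − E)] = 3.035, so T = 0.329.

T = 0.329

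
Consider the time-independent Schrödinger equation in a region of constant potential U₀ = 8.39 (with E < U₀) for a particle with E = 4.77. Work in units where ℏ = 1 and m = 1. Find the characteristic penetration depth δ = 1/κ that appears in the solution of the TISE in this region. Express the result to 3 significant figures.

Since E < U₀ the TISE in this region is ψ'' = κ²ψ with κ = √(2m(U₀ − E))/ℏ.
κ = √(2 × 1 × 3.62) = 2.691. The penetration depth is δ = 1/κ = 0.372.

δ = 0.372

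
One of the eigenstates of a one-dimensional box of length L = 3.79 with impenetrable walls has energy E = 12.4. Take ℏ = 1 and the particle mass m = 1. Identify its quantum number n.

n = 6

From E_n = n²π²ℏ²/(2mL²) invert to n = √(2mL²E)/(πℏ).
n = (3.79/π) × √(2 × 1 × 12.4) = 6.008 → n = 6.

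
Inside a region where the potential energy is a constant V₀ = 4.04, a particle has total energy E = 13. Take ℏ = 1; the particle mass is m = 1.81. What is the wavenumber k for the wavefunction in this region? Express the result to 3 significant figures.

With E > V₀ the solution is oscillatory, ψ ∝ e^{±ikx} with k = √(2m(E − V₀))/ℏ.
k = √(2 × 1.81 × 8.96) = 5.695.

k = 5.70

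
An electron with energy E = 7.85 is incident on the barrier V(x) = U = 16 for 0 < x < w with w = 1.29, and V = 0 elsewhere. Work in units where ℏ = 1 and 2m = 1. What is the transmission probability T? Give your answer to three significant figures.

E < U: inside the barrier ψ ∝ e^{±κx} with κ = √(2m(U − E))/ℏ = 2.855.
κw = 3.683, sinh(κw) = 19.86.
The exact tunnelling result is T⁻¹ = 1 + U² sinh²(κw) / [4E(U − E)] = 395.7, so T = 0.00253.

T = 0.00253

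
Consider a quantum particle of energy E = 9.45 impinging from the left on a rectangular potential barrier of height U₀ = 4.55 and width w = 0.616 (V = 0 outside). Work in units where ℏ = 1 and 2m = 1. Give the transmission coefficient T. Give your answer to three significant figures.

T = 0.903

Above the barrier the interior wavenumber is k₂ = √(2m(E − U₀))/ℏ = 2.214, giving phase k₂w = 1.364.
Matching at both interfaces gives T⁻¹ = 1 + U₀² sin²(k₂w) / [4E(E − U₀)] = 1.107, hence T = 0.903.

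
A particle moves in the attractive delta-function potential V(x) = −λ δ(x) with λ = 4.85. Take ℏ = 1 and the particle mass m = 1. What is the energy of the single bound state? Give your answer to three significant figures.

For x ≠ 0 the bound state is ψ ∝ e^{−κ|x|}; integrating the TISE across the delta gives the cusp condition 2κ = 2mλ/ℏ², so κ = 4.850.
Then E = −ℏ²κ²/(2m) = −mλ²/(2ℏ²) = -11.76.

E = -11.8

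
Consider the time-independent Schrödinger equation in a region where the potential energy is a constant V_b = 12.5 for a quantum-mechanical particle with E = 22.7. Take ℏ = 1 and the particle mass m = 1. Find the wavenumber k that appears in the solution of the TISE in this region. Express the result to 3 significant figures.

With E > V_b the solution is oscillatory, ψ ∝ e^{±ikx} with k = √(2m(E − V_b))/ℏ.
k = √(2 × 1 × 10.2) = 4.517.

k = 4.52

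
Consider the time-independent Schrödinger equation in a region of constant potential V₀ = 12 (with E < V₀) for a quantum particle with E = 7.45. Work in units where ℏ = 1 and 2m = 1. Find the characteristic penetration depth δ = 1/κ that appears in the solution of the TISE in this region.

δ = 0.469

Since E < V₀ the TISE in this region is ψ'' = κ²ψ with κ = √(2m(V₀ − E))/ℏ.
κ = √(2 × 0.5 × 4.55) = 2.133. The penetration depth is δ = 1/κ = 0.469.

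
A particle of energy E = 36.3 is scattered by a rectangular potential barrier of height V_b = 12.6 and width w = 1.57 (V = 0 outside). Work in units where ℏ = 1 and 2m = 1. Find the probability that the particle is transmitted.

Above the barrier the interior wavenumber is k₂ = √(2m(E − V_b))/ℏ = 4.868, giving phase k₂w = 7.643.
Matching at both interfaces gives T⁻¹ = 1 + V_b² sin²(k₂w) / [4E(E − V_b)] = 1.044, hence T = 0.958.

T = 0.958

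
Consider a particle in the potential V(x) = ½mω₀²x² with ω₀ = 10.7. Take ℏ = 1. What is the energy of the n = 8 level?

E = 91.0

The oscillator eigenvalues are E_n = ℏω₀(n + ½), so E_8 = 10.7 × 8.5 = 90.95.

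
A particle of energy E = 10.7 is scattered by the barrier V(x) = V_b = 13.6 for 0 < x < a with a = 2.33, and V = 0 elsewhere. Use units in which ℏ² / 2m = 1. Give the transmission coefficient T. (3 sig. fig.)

T = 0.000960

Since E < V_b the interior solution is evanescent with decay constant κ = √(2m(V_b − E))/ℏ = 1.703.
κa = 3.968, sinh(κa) = 26.43.
Matching ψ, ψ′ at both faces gives T = [1 + V_b² sinh²(κa) / (4E(V_b − E))]⁻¹ = 1/1042 = 0.000960.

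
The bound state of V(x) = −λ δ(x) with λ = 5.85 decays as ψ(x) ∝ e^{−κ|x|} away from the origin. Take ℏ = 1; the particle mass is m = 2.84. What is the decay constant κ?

Integrate −(ℏ²/2m)ψ'' − λδ(x)ψ = Eψ from −ε to +ε: the ψ'' term gives ψ'(0⁺) − ψ'(0⁻) and the δ term gives −(2mλ/ℏ²)ψ(0).
With ψ ∝ e^{−κ|x|} this yields −2κ = −2mλ/ℏ², so κ = mλ/ℏ² = 16.61.

κ = 16.6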